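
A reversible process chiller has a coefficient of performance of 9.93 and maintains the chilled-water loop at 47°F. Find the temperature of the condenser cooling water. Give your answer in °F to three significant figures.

COP_R = T_C/(T_H − T_C) gives T_H − T_C = T_C/COP.
With T_C = 281.48 K, T_H = 281.48 × (1 + 1/9.93) = 309.83 K.
Converting, 309.83 K = 98.02°F.

98.0 °F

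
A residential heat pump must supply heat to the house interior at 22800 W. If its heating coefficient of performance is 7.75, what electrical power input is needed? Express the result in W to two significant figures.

Ẇ = Q̇_H/COP_HP = 22800/7.75 = 2942 W.

2900 W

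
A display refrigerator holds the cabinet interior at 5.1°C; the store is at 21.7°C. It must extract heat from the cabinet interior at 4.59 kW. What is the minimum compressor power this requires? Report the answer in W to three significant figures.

274 W

In absolute terms T_C = 278.25 K and T_H = 294.85 K, so ΔT = 16.60 K.
COP_Carnot = T_C/ΔT = 278.25/16.60 = 16.76.
Ẇ_min = Q̇/COP_Carnot = 4.590/16.76 = 0.2738 kW = 273.8 W.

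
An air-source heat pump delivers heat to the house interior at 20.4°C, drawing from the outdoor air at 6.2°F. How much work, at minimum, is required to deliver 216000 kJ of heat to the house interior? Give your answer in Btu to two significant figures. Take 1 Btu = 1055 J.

24000 Btu

In absolute terms T_C = 258.82 K and T_H = 293.55 K, so ΔT = 34.73 K.
The reversible limit is COP_HP = T_H/ΔT = 8.452, so W_min = Q_H/COP = Q_H·ΔT/T_H.
W_min = 216000 × 34.73/293.55 = 25560 kJ = 24230 Btu.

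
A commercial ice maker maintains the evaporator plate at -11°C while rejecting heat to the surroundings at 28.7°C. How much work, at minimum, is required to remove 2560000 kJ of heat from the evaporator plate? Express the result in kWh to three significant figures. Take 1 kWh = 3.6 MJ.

108 kWh

In absolute terms T_C = 262.15 K and T_H = 301.85 K, so ΔT = 39.70 K.
The reversible limit is COP_R = T_C/ΔT = 6.603, so W_min = Q_C/COP = Q_C·ΔT/T_C.
W_min = 2560000 × 39.70/262.15 = 387700 kJ = 107.7 kWh.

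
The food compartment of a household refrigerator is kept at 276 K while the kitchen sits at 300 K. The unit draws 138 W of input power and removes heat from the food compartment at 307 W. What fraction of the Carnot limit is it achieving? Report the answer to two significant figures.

0.19

COP_actual = Q̇_C/Ẇ = 307.0/138.0 = 2.225.
The reservoir spacing is ΔT = 300 − 276 = 24.00 K.
COP_Carnot = T_C/ΔT = 276.00/24.00 = 11.50.
η_II = COP_actual/COP_Carnot = 2.225/11.50 = 0.1934.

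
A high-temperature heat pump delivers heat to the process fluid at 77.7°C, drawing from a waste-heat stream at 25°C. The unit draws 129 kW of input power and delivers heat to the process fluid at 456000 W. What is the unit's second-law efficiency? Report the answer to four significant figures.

Converting, Q̇_H = 456000 W = 456.0 kW, so COP_actual = Q̇_H/Ẇ = 456.0/129.0 = 3.535.
In absolute terms T_C = 298.15 K and T_H = 350.85 K, so ΔT = 52.70 K.
COP_Carnot = T_H/ΔT = 350.85/52.70 = 6.657.
η_II = COP_actual/COP_Carnot = 3.535/6.657 = 0.5310.

0.5310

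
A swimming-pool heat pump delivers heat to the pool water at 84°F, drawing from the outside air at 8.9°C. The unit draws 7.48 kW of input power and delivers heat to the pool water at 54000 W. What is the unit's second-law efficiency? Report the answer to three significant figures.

Converting, Q̇_H = 54000 W = 54.00 kW, so COP_actual = Q̇_H/Ẇ = 54.00/7.480 = 7.219.
In absolute terms T_C = 282.05 K and T_H = 302.04 K, so ΔT = 19.99 K.
COP_Carnot = T_H/ΔT = 302.04/19.99 = 15.11.
η_II = COP_actual/COP_Carnot = 7.219/15.11 = 0.4778.

0.478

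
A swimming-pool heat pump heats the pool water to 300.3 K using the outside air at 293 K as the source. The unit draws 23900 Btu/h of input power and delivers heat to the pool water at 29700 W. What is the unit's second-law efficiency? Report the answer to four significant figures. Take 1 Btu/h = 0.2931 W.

Converting, Q̇_H = 29700 W = 101300 Btu/h, so COP_actual = Q̇_H/Ẇ = 101300/23900 = 4.240.
The reservoir spacing is ΔT = 300.3 − 293 = 7.300 K.
COP_Carnot = T_H/ΔT = 300.30/7.300 = 41.14.
η_II = COP_actual/COP_Carnot = 4.240/41.14 = 0.1031.

0.1031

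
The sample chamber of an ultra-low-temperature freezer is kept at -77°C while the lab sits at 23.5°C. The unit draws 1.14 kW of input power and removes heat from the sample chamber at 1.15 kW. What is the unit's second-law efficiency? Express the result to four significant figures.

0.5169

COP_actual = Q̇_C/Ẇ = 1.150/1.140 = 1.009.
In absolute terms T_C = 196.15 K and T_H = 296.65 K, so ΔT = 100.5 K.
COP_Carnot = T_C/ΔT = 196.15/100.5 = 1.952.
η_II = COP_actual/COP_Carnot = 1.009/1.952 = 0.5169.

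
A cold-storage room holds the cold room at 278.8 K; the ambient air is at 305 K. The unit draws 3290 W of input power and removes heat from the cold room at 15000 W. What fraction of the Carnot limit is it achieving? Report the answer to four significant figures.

0.4285

COP_actual = Q̇_C/Ẇ = 15000/3290 = 4.559.
The reservoir spacing is ΔT = 305 − 278.8 = 26.20 K.
COP_Carnot = T_C/ΔT = 278.80/26.20 = 10.64.
η_II = COP_actual/COP_Carnot = 4.559/10.64 = 0.4285.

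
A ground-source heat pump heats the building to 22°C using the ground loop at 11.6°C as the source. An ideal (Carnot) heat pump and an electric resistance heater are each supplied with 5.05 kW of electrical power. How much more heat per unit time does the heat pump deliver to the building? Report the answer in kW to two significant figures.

140 kW

In absolute terms T_C = 284.75 K and T_H = 295.15 K, so ΔT = 10.40 K.
COP_Carnot = T_H/ΔT = 295.15/10.40 = 28.38.
The heat pump delivers Q̇_H = COP × Ẇ = 143.3 kW; the resistance heater delivers Ẇ = 5.050 kW.
Extra = (COP − 1)·Ẇ = 138.3 kW.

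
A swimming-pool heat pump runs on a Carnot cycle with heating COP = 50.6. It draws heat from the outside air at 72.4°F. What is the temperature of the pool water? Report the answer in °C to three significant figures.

28.4 °C

COP_HP = T_H/(T_H − T_C) rearranges to T_H = COP·T_C/(COP − 1).
With T_C = 295.59 K, T_H = 50.6 × 295.59/49.60 = 301.55 K.
Converting, 301.55 K = 28.40°C.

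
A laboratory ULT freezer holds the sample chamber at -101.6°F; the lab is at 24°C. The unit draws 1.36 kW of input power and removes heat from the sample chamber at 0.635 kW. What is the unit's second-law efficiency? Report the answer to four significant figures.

0.2305

COP_actual = Q̇_C/Ẇ = 0.6350/1.360 = 0.4669.
In absolute terms T_C = 198.93 K and T_H = 297.15 K, so ΔT = 98.22 K.
COP_Carnot = T_C/ΔT = 198.93/98.22 = 2.025.
η_II = COP_actual/COP_Carnot = 0.4669/2.025 = 0.2305.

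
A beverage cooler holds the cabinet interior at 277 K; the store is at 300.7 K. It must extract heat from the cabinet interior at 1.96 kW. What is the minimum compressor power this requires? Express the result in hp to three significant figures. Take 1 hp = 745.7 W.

0.225 hp

The reservoir spacing is ΔT = 300.7 − 277 = 23.70 K.
COP_Carnot = T_C/ΔT = 277.00/23.70 = 11.69.
Ẇ_min = Q̇/COP_Carnot = 1.960/11.69 = 0.1677 kW = 0.2249 hp.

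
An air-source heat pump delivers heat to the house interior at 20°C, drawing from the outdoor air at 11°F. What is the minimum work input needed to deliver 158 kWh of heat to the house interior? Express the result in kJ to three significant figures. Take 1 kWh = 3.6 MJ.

In absolute terms T_C = 261.48 K and T_H = 293.15 K, so ΔT = 31.67 K.
The reversible limit is COP_HP = T_H/ΔT = 9.257, so W_min = Q_H/COP = Q_H·ΔT/T_H.
W_min = 158.0 × 31.67/293.15 = 17.07 kWh = 61440 kJ.

61400 kJ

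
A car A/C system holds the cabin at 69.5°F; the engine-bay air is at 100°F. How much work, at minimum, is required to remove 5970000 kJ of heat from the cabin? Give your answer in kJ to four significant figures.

344100 kJ

In absolute terms T_C = 293.98 K and T_H = 310.93 K, so ΔT = 16.94 K.
The reversible limit is COP_R = T_C/ΔT = 17.35, so W_min = Q_C/COP = Q_C·ΔT/T_C.
W_min = 5970000 × 16.94/293.98 = 344100 kJ.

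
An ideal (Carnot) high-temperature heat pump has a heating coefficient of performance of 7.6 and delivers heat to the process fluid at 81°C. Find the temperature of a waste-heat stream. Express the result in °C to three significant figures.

34.4 °C

COP_HP = T_H/(T_H − T_C) gives T_H − T_C = T_H/COP.
With T_H = 354.15 K, T_C = 354.15 × (1 − 1/7.6) = 307.55 K.
Converting, 307.55 K = 34.40°C.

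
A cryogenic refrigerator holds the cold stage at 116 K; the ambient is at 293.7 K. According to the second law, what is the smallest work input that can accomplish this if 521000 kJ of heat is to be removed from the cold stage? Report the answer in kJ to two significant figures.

800000 kJ

The reservoir spacing is ΔT = 293.7 − 116 = 177.7 K.
The reversible limit is COP_R = T_C/ΔT = 0.6528, so W_min = Q_C/COP = Q_C·ΔT/T_C.
W_min = 521000 × 177.7/116.00 = 798100 kJ.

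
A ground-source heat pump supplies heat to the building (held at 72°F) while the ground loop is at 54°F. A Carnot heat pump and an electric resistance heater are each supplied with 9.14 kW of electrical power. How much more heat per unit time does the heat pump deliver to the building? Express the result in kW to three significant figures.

261 kW

In absolute terms T_C = 285.37 K and T_H = 295.37 K, so ΔT = 10.00 K.
COP_Carnot = T_H/ΔT = 295.37/10.00 = 29.54.
The heat pump delivers Q̇_H = COP × Ẇ = 270.0 kW; the resistance heater delivers Ẇ = 9.140 kW.
Extra = (COP − 1)·Ẇ = 260.8 kW.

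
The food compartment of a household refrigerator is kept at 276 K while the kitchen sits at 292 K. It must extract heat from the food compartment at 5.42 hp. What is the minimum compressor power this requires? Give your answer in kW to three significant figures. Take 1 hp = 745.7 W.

The reservoir spacing is ΔT = 292 − 276 = 16.00 K.
COP_Carnot = T_C/ΔT = 276.00/16.00 = 17.25.
Ẇ_min = Q̇/COP_Carnot = 5.420/17.25 = 0.3142 hp = 0.2343 kW.

0.234 kW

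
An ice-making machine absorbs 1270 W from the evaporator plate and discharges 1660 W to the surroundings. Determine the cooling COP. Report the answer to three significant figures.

3.26

The first law gives Q̇_H = Q̇_C + Ẇ, so the three rates are Q̇_C = 1270, Q̇_H = 1660, Ẇ = 390.0 W.
COP_R = Q̇_C/Ẇ = 1270/390.0 = 3.256.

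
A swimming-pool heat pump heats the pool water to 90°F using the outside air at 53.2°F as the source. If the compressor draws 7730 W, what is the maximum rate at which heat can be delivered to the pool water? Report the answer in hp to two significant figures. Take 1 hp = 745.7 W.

150 hp

In absolute terms T_C = 284.93 K and T_H = 305.37 K, so ΔT = 20.44 K.
COP_Carnot = T_H/ΔT = 305.37/20.44 = 14.94.
Q̇_max = COP_Carnot × Ẇ = 14.94 × 7730 W = 115500 W = 154.8 hp.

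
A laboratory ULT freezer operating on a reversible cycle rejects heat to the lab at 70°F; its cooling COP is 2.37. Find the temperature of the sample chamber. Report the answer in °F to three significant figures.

For a Carnot refrigerator COP_R = T_C/(T_H − T_C), so T_C = COP·T_H/(1 + COP).
With T_H = 294.26 K, T_C = 2.37 × 294.26/3.370 = 206.94 K.
Converting, 206.94 K = -87.17°F.

-87.2 °F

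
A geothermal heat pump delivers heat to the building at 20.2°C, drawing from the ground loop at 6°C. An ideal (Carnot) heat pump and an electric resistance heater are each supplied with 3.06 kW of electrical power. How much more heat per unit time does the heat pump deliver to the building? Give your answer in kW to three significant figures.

In absolute terms T_C = 279.15 K and T_H = 293.35 K, so ΔT = 14.20 K.
COP_Carnot = T_H/ΔT = 293.35/14.20 = 20.66.
The heat pump delivers Q̇_H = COP × Ẇ = 63.21 kW; the resistance heater delivers Ẇ = 3.060 kW.
Extra = (COP − 1)·Ẇ = 60.15 kW.

60.2 kW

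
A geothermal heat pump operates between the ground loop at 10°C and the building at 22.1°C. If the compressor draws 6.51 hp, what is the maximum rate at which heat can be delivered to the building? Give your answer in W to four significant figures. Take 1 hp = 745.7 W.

In absolute terms T_C = 283.15 K and T_H = 295.25 K, so ΔT = 12.10 K.
COP_Carnot = T_H/ΔT = 295.25/12.10 = 24.40.
Q̇_max = COP_Carnot × Ẇ = 24.40 × 6.510 hp = 158.8 hp = 118500 W.

118500 W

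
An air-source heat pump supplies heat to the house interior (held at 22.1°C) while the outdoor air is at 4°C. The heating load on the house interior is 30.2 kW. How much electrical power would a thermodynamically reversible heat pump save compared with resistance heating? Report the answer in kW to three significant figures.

28.3 kW

In absolute terms T_C = 277.15 K and T_H = 295.25 K, so ΔT = 18.10 K.
COP_Carnot = T_H/ΔT = 295.25/18.10 = 16.31.
Resistance heating needs Ẇ_res = Q̇_H = 30.20 kW; the reversible heat pump needs only Ẇ_hp = Q̇_H/COP = 1.851 kW.
Saving = 30.20 − 1.851 = 28.35 kW.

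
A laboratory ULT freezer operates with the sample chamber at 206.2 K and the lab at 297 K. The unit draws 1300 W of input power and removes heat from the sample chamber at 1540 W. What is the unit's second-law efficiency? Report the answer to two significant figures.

0.52

COP_actual = Q̇_C/Ẇ = 1540/1300 = 1.185.
The reservoir spacing is ΔT = 297 − 206.2 = 90.80 K.
COP_Carnot = T_C/ΔT = 206.20/90.80 = 2.271.
η_II = COP_actual/COP_Carnot = 1.185/2.271 = 0.5216.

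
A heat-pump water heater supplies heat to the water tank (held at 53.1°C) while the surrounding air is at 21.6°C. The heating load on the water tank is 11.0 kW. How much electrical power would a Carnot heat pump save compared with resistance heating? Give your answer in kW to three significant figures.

9.94 kW

In absolute terms T_C = 294.75 K and T_H = 326.25 K, so ΔT = 31.50 K.
COP_Carnot = T_H/ΔT = 326.25/31.50 = 10.36.
Resistance heating needs Ẇ_res = Q̇_H = 11.00 kW; the reversible heat pump needs only Ẇ_hp = Q̇_H/COP = 1.062 kW.
Saving = 11.00 − 1.062 = 9.938 kW.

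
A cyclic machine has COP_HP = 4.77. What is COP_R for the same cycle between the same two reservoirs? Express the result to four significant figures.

3.770

Since Q_H = Q_C + W for any cycle, COP_R = Q_C/W = Q_H/W − 1.
COP_R = 4.77 − 1 = 3.77.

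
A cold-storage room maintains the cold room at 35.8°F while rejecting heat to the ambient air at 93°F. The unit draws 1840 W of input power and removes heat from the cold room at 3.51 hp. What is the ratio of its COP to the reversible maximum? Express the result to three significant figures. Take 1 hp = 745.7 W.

Converting, Q̇_C = 3.510 hp = 2617 W, so COP_actual = Q̇_C/Ẇ = 2617/1840 = 1.423.
In absolute terms T_C = 275.26 K and T_H = 307.04 K, so ΔT = 31.78 K.
COP_Carnot = T_C/ΔT = 275.26/31.78 = 8.662.
η_II = COP_actual/COP_Carnot = 1.423/8.662 = 0.1642.

0.164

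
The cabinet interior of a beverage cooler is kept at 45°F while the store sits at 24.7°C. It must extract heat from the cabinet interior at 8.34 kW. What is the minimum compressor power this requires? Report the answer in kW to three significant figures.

0.520 kW

In absolute terms T_C = 280.37 K and T_H = 297.85 K, so ΔT = 17.48 K.
COP_Carnot = T_C/ΔT = 280.37/17.48 = 16.04.
Ẇ_min = Q̇/COP_Carnot = 8.340/16.04 = 0.5199 kW.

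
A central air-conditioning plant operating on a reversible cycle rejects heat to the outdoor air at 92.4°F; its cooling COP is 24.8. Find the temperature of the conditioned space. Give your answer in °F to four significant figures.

For a Carnot refrigerator COP_R = T_C/(T_H − T_C), so T_C = COP·T_H/(1 + COP).
With T_H = 306.71 K, T_C = 24.8 × 306.71/25.80 = 294.82 K.
Converting, 294.82 K = 71.00°F.

71.00 °F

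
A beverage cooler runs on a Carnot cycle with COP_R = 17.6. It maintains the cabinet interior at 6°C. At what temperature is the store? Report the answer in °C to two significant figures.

22 °C

COP_R = T_C/(T_H − T_C) gives T_H − T_C = T_C/COP.
With T_C = 279.15 K, T_H = 279.15 × (1 + 1/17.6) = 295.01 K.
Converting, 295.01 K = 21.86°C.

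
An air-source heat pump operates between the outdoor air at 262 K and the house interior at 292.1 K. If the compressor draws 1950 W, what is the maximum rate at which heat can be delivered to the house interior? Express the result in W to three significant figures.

18900 W

The reservoir spacing is ΔT = 292.1 − 262 = 30.10 K.
COP_Carnot = T_H/ΔT = 292.10/30.10 = 9.704.
Q̇_max = COP_Carnot × Ẇ = 9.704 × 1950 W = 18920 W.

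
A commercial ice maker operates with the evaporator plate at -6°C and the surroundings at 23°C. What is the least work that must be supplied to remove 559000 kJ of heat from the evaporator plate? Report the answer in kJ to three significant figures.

In absolute terms T_C = 267.15 K and T_H = 296.15 K, so ΔT = 29.00 K.
The reversible limit is COP_R = T_C/ΔT = 9.212, so W_min = Q_C/COP = Q_C·ΔT/T_C.
W_min = 559000 × 29.00/267.15 = 60680 kJ.

60700 kJ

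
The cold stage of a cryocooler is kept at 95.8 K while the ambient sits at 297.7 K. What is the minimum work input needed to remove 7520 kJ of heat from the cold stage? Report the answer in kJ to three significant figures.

The reservoir spacing is ΔT = 297.7 − 95.8 = 201.9 K.
The reversible limit is COP_R = T_C/ΔT = 0.4745, so W_min = Q_C/COP = Q_C·ΔT/T_C.
W_min = 7520 × 201.9/95.80 = 15850 kJ.

15800 kJ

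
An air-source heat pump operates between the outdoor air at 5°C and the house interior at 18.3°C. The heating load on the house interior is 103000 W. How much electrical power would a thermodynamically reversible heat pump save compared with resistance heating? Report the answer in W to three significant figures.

In absolute terms T_C = 278.15 K and T_H = 291.45 K, so ΔT = 13.30 K.
COP_Carnot = T_H/ΔT = 291.45/13.30 = 21.91.
Resistance heating needs Ẇ_res = Q̇_H = 103000 W; the reversible heat pump needs only Ẇ_hp = Q̇_H/COP = 4700 W.
Saving = 103000 − 4700 = 98300 W.

98300 W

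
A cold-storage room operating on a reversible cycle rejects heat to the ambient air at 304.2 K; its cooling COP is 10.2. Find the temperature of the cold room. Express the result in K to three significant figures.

277 K

For a Carnot refrigerator COP_R = T_C/(T_H − T_C), so T_C = COP·T_H/(1 + COP).
With T_H = 304.20 K, T_C = 10.2 × 304.20/11.20 = 277.04 K.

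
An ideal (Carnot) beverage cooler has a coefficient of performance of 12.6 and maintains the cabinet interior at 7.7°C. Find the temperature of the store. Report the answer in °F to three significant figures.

COP_R = T_C/(T_H − T_C) gives T_H − T_C = T_C/COP.
With T_C = 280.85 K, T_H = 280.85 × (1 + 1/12.6) = 303.14 K.
Converting, 303.14 K = 85.98°F.

86.0 °F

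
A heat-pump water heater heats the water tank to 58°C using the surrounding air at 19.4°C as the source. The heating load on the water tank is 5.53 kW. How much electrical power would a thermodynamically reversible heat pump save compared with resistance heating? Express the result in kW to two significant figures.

In absolute terms T_C = 292.55 K and T_H = 331.15 K, so ΔT = 38.60 K.
COP_Carnot = T_H/ΔT = 331.15/38.60 = 8.579.
Resistance heating needs Ẇ_res = Q̇_H = 5.530 kW; the reversible heat pump needs only Ẇ_hp = Q̇_H/COP = 0.6446 kW.
Saving = 5.530 − 0.6446 = 4.885 kW.

4.9 kW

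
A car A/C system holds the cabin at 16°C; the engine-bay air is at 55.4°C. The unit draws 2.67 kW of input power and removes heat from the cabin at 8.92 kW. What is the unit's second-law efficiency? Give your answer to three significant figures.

0.455

COP_actual = Q̇_C/Ẇ = 8.920/2.670 = 3.341.
In absolute terms T_C = 289.15 K and T_H = 328.55 K, so ΔT = 39.40 K.
COP_Carnot = T_C/ΔT = 289.15/39.40 = 7.339.
η_II = COP_actual/COP_Carnot = 3.341/7.339 = 0.4552.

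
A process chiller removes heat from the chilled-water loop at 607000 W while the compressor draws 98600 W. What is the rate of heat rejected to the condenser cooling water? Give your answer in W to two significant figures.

For a cyclic device the first law requires Q̇_H = Q̇_C + Ẇ.
Q̇_H = Q̇_C + Ẇ = 705600 W.

710000 W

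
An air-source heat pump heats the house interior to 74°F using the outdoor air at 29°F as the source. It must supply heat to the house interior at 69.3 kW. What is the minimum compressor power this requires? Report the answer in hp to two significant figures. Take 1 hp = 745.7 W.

In absolute terms T_C = 271.48 K and T_H = 296.48 K, so ΔT = 25.00 K.
COP_Carnot = T_H/ΔT = 296.48/25.00 = 11.86.
Ẇ_min = Q̇/COP_Carnot = 69.30/11.86 = 5.843 kW = 7.836 hp.

7.8 hp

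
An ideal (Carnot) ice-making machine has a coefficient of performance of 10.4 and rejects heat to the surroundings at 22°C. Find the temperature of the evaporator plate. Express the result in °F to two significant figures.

For a Carnot refrigerator COP_R = T_C/(T_H − T_C), so T_C = COP·T_H/(1 + COP).
With T_H = 295.15 K, T_C = 10.4 × 295.15/11.40 = 269.26 K.
Converting, 269.26 K = 25.00°F.

25 °F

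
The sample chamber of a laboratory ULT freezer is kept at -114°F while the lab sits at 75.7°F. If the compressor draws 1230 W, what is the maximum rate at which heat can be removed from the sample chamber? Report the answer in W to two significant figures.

In absolute terms T_C = 192.04 K and T_H = 297.43 K, so ΔT = 105.4 K.
COP_Carnot = T_C/ΔT = 192.04/105.4 = 1.822.
Q̇_max = COP_Carnot × Ẇ = 1.822 × 1230 W = 2241 W.

2200 W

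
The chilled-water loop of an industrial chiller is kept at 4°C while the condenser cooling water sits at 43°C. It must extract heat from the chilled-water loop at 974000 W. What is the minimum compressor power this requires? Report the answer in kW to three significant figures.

137 kW

In absolute terms T_C = 277.15 K and T_H = 316.15 K, so ΔT = 39.00 K.
COP_Carnot = T_C/ΔT = 277.15/39.00 = 7.106.
Ẇ_min = Q̇/COP_Carnot = 974000/7.106 = 137100 W = 137.1 kW.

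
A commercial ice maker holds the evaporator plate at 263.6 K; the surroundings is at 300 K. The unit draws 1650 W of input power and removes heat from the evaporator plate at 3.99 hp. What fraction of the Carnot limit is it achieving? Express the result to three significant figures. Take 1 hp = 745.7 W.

Converting, Q̇_C = 3.990 hp = 2975 W, so COP_actual = Q̇_C/Ẇ = 2975/1650 = 1.803.
The reservoir spacing is ΔT = 300 − 263.6 = 36.40 K.
COP_Carnot = T_C/ΔT = 263.60/36.40 = 7.242.
η_II = COP_actual/COP_Carnot = 1.803/7.242 = 0.2490.

0.249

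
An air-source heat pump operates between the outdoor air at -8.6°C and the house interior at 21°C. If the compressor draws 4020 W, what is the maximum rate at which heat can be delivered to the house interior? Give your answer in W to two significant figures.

In absolute terms T_C = 264.55 K and T_H = 294.15 K, so ΔT = 29.60 K.
COP_Carnot = T_H/ΔT = 294.15/29.60 = 9.938.
Q̇_max = COP_Carnot × Ẇ = 9.938 × 4020 W = 39950 W.

40000 W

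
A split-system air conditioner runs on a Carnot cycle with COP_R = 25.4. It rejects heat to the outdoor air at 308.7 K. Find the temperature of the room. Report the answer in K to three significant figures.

For a Carnot refrigerator COP_R = T_C/(T_H − T_C), so T_C = COP·T_H/(1 + COP).
With T_H = 308.70 K, T_C = 25.4 × 308.70/26.40 = 297.01 K.

297 K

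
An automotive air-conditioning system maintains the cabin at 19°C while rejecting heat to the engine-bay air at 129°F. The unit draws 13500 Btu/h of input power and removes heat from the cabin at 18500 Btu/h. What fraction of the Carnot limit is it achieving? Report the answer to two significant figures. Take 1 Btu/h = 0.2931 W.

COP_actual = Q̇_C/Ẇ = 18500/13500 = 1.370.
In absolute terms T_C = 292.15 K and T_H = 327.04 K, so ΔT = 34.89 K.
COP_Carnot = T_C/ΔT = 292.15/34.89 = 8.374.
η_II = COP_actual/COP_Carnot = 1.370/8.374 = 0.1637.

0.16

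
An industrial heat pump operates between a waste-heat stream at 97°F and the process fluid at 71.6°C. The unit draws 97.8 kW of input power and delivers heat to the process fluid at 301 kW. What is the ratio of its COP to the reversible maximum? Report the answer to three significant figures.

0.317

COP_actual = Q̇_H/Ẇ = 301.0/97.80 = 3.078.
In absolute terms T_C = 309.26 K and T_H = 344.75 K, so ΔT = 35.49 K.
COP_Carnot = T_H/ΔT = 344.75/35.49 = 9.714.
η_II = COP_actual/COP_Carnot = 3.078/9.714 = 0.3168.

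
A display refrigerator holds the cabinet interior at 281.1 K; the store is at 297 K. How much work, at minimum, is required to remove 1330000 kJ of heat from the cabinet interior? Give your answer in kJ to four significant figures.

The reservoir spacing is ΔT = 297 − 281.1 = 15.90 K.
The reversible limit is COP_R = T_C/ΔT = 17.68, so W_min = Q_C/COP = Q_C·ΔT/T_C.
W_min = 1330000 × 15.90/281.10 = 75230 kJ.

75230 kJ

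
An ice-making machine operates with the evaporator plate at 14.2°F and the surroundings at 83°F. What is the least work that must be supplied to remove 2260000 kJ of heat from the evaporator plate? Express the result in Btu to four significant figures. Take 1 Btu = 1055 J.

311000 Btu

In absolute terms T_C = 263.26 K and T_H = 301.48 K, so ΔT = 38.22 K.
The reversible limit is COP_R = T_C/ΔT = 6.888, so W_min = Q_C/COP = Q_C·ΔT/T_C.
W_min = 2260000 × 38.22/263.26 = 328100 kJ = 311000 Btu.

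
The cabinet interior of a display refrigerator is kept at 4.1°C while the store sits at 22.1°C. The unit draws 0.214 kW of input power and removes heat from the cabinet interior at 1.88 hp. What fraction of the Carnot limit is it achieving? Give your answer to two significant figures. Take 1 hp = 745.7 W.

0.43

Converting, Q̇_C = 1.880 hp = 1.402 kW, so COP_actual = Q̇_C/Ẇ = 1.402/0.2140 = 6.551.
In absolute terms T_C = 277.25 K and T_H = 295.25 K, so ΔT = 18.00 K.
COP_Carnot = T_C/ΔT = 277.25/18.00 = 15.40.
η_II = COP_actual/COP_Carnot = 6.551/15.40 = 0.4253.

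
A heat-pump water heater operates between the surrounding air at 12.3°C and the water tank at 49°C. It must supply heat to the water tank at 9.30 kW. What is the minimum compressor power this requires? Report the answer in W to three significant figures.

In absolute terms T_C = 285.45 K and T_H = 322.15 K, so ΔT = 36.70 K.
COP_Carnot = T_H/ΔT = 322.15/36.70 = 8.778.
Ẇ_min = Q̇/COP_Carnot = 9.300/8.778 = 1.059 kW = 1059 W.

1060 W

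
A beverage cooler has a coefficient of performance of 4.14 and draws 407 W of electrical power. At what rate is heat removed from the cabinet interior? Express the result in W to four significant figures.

1685 W

Q̇_C = COP × Ẇ = 4.14 × 407.0 = 1685 W.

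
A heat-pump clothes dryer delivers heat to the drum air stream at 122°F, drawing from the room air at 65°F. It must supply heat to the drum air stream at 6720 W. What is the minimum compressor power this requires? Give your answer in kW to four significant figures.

0.6585 kW

In absolute terms T_C = 291.48 K and T_H = 323.15 K, so ΔT = 31.67 K.
COP_Carnot = T_H/ΔT = 323.15/31.67 = 10.20.
Ẇ_min = Q̇/COP_Carnot = 6720/10.20 = 658.5 W = 0.6585 kW.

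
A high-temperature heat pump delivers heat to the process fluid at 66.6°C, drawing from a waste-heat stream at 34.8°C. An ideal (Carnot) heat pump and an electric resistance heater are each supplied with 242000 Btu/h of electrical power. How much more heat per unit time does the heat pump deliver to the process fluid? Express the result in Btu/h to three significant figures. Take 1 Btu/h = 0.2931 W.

In absolute terms T_C = 307.95 K and T_H = 339.75 K, so ΔT = 31.80 K.
COP_Carnot = T_H/ΔT = 339.75/31.80 = 10.68.
The heat pump delivers Q̇_H = COP × Ẇ = 2586000 Btu/h; the resistance heater delivers Ẇ = 242000 Btu/h.
Extra = (COP − 1)·Ẇ = 2344000 Btu/h.

2340000 Btu/h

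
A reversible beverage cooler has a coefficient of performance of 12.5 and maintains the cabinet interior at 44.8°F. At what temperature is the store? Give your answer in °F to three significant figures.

COP_R = T_C/(T_H − T_C) gives T_H − T_C = T_C/COP.
With T_C = 280.26 K, T_H = 280.26 × (1 + 1/12.5) = 302.68 K.
Converting, 302.68 K = 85.16°F.

85.2 °F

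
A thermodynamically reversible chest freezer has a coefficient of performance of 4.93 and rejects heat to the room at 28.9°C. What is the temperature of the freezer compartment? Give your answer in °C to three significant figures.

-22.0 °C

For a Carnot refrigerator COP_R = T_C/(T_H − T_C), so T_C = COP·T_H/(1 + COP).
With T_H = 302.05 K, T_C = 4.93 × 302.05/5.930 = 251.11 K.
Converting, 251.11 K = -22.04°C.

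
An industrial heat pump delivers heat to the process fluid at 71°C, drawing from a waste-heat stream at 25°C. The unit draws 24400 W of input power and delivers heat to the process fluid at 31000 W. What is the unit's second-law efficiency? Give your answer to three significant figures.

COP_actual = Q̇_H/Ẇ = 31000/24400 = 1.270.
In absolute terms T_C = 298.15 K and T_H = 344.15 K, so ΔT = 46.00 K.
COP_Carnot = T_H/ΔT = 344.15/46.00 = 7.482.
η_II = COP_actual/COP_Carnot = 1.270/7.482 = 0.1698.

0.170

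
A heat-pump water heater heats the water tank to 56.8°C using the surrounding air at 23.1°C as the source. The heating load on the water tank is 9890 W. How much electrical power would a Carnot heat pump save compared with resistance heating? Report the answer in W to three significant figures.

In absolute terms T_C = 296.25 K and T_H = 329.95 K, so ΔT = 33.70 K.
COP_Carnot = T_H/ΔT = 329.95/33.70 = 9.791.
Resistance heating needs Ẇ_res = Q̇_H = 9890 W; the reversible heat pump needs only Ẇ_hp = Q̇_H/COP = 1010 W.
Saving = 9890 − 1010 = 8880 W.

8880 W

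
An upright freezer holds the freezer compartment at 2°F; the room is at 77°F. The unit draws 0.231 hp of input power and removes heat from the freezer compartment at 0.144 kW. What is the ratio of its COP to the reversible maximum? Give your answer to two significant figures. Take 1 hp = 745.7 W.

Converting, Q̇_C = 0.1440 kW = 0.1931 hp, so COP_actual = Q̇_C/Ẇ = 0.1931/0.2310 = 0.8360.
In absolute terms T_C = 256.48 K and T_H = 298.15 K, so ΔT = 41.67 K.
COP_Carnot = T_C/ΔT = 256.48/41.67 = 6.156.
η_II = COP_actual/COP_Carnot = 0.8360/6.156 = 0.1358.

0.14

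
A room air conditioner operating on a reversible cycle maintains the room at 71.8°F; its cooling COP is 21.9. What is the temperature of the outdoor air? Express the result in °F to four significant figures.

COP_R = T_C/(T_H − T_C) gives T_H − T_C = T_C/COP.
With T_C = 295.26 K, T_H = 295.26 × (1 + 1/21.9) = 308.74 K.
Converting, 308.74 K = 96.07°F.

96.07 °F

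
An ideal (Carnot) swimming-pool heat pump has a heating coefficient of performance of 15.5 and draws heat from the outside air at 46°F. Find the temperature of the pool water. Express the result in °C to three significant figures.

COP_HP = T_H/(T_H − T_C) rearranges to T_H = COP·T_C/(COP − 1).
With T_C = 280.93 K, T_H = 15.5 × 280.93/14.50 = 300.30 K.
Converting, 300.30 K = 27.15°C.

27.2 °C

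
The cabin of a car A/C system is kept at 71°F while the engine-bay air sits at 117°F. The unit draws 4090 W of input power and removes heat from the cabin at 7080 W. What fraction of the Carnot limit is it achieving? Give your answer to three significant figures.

0.150

COP_actual = Q̇_C/Ẇ = 7080/4090 = 1.731.
In absolute terms T_C = 294.82 K and T_H = 320.37 K, so ΔT = 25.56 K.
COP_Carnot = T_C/ΔT = 294.82/25.56 = 11.54.
η_II = COP_actual/COP_Carnot = 1.731/11.54 = 0.1501.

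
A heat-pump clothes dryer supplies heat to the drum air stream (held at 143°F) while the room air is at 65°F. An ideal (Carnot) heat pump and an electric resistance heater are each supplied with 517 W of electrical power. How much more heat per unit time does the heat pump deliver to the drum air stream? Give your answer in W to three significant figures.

In absolute terms T_C = 291.48 K and T_H = 334.82 K, so ΔT = 43.33 K.
COP_Carnot = T_H/ΔT = 334.82/43.33 = 7.727.
The heat pump delivers Q̇_H = COP × Ẇ = 3995 W; the resistance heater delivers Ẇ = 517.0 W.
Extra = (COP − 1)·Ẇ = 3478 W.

3480 W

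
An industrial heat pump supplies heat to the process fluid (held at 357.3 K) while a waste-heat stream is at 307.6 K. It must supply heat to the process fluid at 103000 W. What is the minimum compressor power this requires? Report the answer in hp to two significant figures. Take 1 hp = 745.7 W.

19 hp

The reservoir spacing is ΔT = 357.3 − 307.6 = 49.70 K.
COP_Carnot = T_H/ΔT = 357.30/49.70 = 7.189.
Ẇ_min = Q̇/COP_Carnot = 103000/7.189 = 14330 W = 19.21 hp.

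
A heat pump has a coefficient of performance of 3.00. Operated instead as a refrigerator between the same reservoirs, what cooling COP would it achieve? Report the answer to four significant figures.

Since Q_H = Q_C + W for any cycle, COP_R = Q_C/W = Q_H/W − 1.
COP_R = 3.00 − 1 = 2.00.

2.000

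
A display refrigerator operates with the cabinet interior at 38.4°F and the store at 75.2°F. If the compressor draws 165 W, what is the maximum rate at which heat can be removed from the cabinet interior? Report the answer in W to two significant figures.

In absolute terms T_C = 276.71 K and T_H = 297.15 K, so ΔT = 20.44 K.
COP_Carnot = T_C/ΔT = 276.71/20.44 = 13.53.
Q̇_max = COP_Carnot × Ẇ = 13.53 × 165.0 W = 2233 W.

2200 W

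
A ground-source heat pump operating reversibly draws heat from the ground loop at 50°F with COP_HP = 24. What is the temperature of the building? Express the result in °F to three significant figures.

72.2 °F

COP_HP = T_H/(T_H − T_C) rearranges to T_H = COP·T_C/(COP − 1).
With T_C = 283.15 K, T_H = 24 × 283.15/23.00 = 295.46 K.
Converting, 295.46 K = 72.16°F.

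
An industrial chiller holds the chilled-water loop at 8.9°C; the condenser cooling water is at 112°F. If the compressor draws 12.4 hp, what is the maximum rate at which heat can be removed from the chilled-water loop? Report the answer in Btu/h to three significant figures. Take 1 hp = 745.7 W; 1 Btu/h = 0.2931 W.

250000 Btu/h

In absolute terms T_C = 282.05 K and T_H = 317.59 K, so ΔT = 35.54 K.
COP_Carnot = T_C/ΔT = 282.05/35.54 = 7.935.
Q̇_max = COP_Carnot × Ẇ = 7.935 × 12.40 hp = 98.40 hp = 250300 Btu/h.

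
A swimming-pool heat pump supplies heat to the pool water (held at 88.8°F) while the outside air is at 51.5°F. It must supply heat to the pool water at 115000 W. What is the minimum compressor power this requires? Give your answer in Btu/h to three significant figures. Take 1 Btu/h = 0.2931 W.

26700 Btu/h

In absolute terms T_C = 283.98 K and T_H = 304.71 K, so ΔT = 20.72 K.
COP_Carnot = T_H/ΔT = 304.71/20.72 = 14.70.
Ẇ_min = Q̇/COP_Carnot = 115000/14.70 = 7821 W = 26680 Btu/h.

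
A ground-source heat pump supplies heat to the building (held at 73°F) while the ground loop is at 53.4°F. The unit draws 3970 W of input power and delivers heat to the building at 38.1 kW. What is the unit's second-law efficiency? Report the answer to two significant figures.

Converting, Q̇_H = 38.10 kW = 38100 W, so COP_actual = Q̇_H/Ẇ = 38100/3970 = 9.597.
In absolute terms T_C = 285.04 K and T_H = 295.93 K, so ΔT = 10.89 K.
COP_Carnot = T_H/ΔT = 295.93/10.89 = 27.18.
η_II = COP_actual/COP_Carnot = 9.597/27.18 = 0.3531.

0.35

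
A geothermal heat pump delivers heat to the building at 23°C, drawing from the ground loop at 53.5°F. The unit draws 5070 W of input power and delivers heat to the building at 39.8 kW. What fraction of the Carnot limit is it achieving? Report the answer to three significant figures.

0.293

Converting, Q̇_H = 39.80 kW = 39800 W, so COP_actual = Q̇_H/Ẇ = 39800/5070 = 7.850.
In absolute terms T_C = 285.09 K and T_H = 296.15 K, so ΔT = 11.06 K.
COP_Carnot = T_H/ΔT = 296.15/11.06 = 26.79.
η_II = COP_actual/COP_Carnot = 7.850/26.79 = 0.2931.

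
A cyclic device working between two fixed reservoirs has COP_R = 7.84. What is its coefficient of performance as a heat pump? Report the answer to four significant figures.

8.840

The first law on one cycle gives Q_H = Q_C + W, so Q_H/W = Q_C/W + 1.
COP_HP = COP_R + 1 = 7.84 + 1 = 8.84.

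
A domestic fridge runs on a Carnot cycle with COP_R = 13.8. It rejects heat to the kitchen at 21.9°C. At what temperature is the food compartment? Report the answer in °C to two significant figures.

For a Carnot refrigerator COP_R = T_C/(T_H − T_C), so T_C = COP·T_H/(1 + COP).
With T_H = 295.05 K, T_C = 13.8 × 295.05/14.80 = 275.11 K.
Converting, 275.11 K = 1.96°C.

2.0 °C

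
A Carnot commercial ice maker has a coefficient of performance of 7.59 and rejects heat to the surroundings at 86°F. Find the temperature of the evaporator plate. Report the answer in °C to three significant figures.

-5.29 °C

For a Carnot refrigerator COP_R = T_C/(T_H − T_C), so T_C = COP·T_H/(1 + COP).
With T_H = 303.15 K, T_C = 7.59 × 303.15/8.590 = 267.86 K.
Converting, 267.86 K = -5.29°C.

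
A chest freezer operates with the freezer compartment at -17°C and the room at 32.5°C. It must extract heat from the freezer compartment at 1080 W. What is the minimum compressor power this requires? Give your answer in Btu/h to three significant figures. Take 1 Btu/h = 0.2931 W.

712 Btu/h

In absolute terms T_C = 256.15 K and T_H = 305.65 K, so ΔT = 49.50 K.
COP_Carnot = T_C/ΔT = 256.15/49.50 = 5.175.
Ẇ_min = Q̇/COP_Carnot = 1080/5.175 = 208.7 W = 712.1 Btu/h.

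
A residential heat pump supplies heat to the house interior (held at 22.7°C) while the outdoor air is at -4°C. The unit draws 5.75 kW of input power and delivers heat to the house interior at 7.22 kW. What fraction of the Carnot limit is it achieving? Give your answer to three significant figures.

0.113

COP_actual = Q̇_H/Ẇ = 7.220/5.750 = 1.256.
In absolute terms T_C = 269.15 K and T_H = 295.85 K, so ΔT = 26.70 K.
COP_Carnot = T_H/ΔT = 295.85/26.70 = 11.08.
η_II = COP_actual/COP_Carnot = 1.256/11.08 = 0.1133.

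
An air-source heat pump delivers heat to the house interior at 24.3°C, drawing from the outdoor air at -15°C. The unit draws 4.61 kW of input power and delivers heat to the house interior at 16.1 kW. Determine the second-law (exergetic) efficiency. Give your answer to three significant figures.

0.461

COP_actual = Q̇_H/Ẇ = 16.10/4.610 = 3.492.
In absolute terms T_C = 258.15 K and T_H = 297.45 K, so ΔT = 39.30 K.
COP_Carnot = T_H/ΔT = 297.45/39.30 = 7.569.
η_II = COP_actual/COP_Carnot = 3.492/7.569 = 0.4614.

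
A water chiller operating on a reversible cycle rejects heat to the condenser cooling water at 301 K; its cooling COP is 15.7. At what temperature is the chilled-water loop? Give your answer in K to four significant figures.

For a Carnot refrigerator COP_R = T_C/(T_H − T_C), so T_C = COP·T_H/(1 + COP).
With T_H = 301.00 K, T_C = 15.7 × 301.00/16.70 = 282.98 K.

283.0 K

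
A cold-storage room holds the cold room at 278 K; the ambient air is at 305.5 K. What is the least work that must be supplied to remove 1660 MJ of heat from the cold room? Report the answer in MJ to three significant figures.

The reservoir spacing is ΔT = 305.5 − 278 = 27.50 K.
The reversible limit is COP_R = T_C/ΔT = 10.11, so W_min = Q_C/COP = Q_C·ΔT/T_C.
W_min = 1660 × 27.50/278.00 = 164.2 MJ.

164 MJ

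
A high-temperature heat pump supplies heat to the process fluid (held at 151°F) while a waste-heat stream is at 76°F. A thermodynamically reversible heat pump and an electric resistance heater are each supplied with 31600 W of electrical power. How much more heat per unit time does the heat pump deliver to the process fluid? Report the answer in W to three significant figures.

226000 W

In absolute terms T_C = 297.59 K and T_H = 339.26 K, so ΔT = 41.67 K.
COP_Carnot = T_H/ΔT = 339.26/41.67 = 8.142.
The heat pump delivers Q̇_H = COP × Ẇ = 257300 W; the resistance heater delivers Ẇ = 31600 W.
Extra = (COP − 1)·Ẇ = 225700 W.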